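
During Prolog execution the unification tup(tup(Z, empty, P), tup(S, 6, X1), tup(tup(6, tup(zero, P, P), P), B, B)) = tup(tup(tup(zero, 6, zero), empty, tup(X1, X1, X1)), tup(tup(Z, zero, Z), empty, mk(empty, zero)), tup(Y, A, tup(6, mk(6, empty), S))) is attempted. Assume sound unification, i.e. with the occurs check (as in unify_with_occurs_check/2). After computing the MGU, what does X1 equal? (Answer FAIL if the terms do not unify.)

FAIL

Decompose tup/3: tup(Z, empty, P) = tup(tup(zero, 6, zero), empty, tup(X1, X1, X1)),  tup(S, 6, X1) = tup(tup(Z, zero, Z), empty, mk(empty, zero)),  tup(tup(6, tup(zero, P, P), P), B, B) = tup(Y, A, tup(6, mk(6, empty), S)).
Decompose tup/3: Z = tup(zero, 6, zero),  empty = empty,  P = tup(X1, X1, X1).
Bind Z := tup(zero, 6, zero); substituting into the one remaining equation that mentions Z gives: tup(S, 6, X1) = tup(tup(tup(zero, 6, zero), zero, tup(zero, 6, zero)), empty, mk(empty, zero)).
Delete trivial equation empty = empty.
Bind P := tup(X1, X1, X1); substituting into the one remaining equation that mentions P gives: tup(tup(6, tup(zero, tup(X1, X1, X1), tup(X1, X1, X1)), tup(X1, X1, X1)), B, B) = tup(Y, A, tup(6, mk(6, empty), S)).
Decompose tup/3: S = tup(tup(zero, 6, zero), zero, tup(zero, 6, zero)),  6 = empty,  X1 = mk(empty, zero).
Bind S := tup(tup(zero, 6, zero), zero, tup(zero, 6, zero)); substituting into the one remaining equation that mentions S gives: tup(tup(6, tup(zero, tup(X1, X1, X1), tup(X1, X1, X1)), tup(X1, X1, X1)), B, B) = tup(Y, A, tup(6, mk(6, empty), tup(tup(zero, 6, zero), zero, tup(zero, 6, zero)))).
Clash: constants 6 and empty differ; no unifier exists.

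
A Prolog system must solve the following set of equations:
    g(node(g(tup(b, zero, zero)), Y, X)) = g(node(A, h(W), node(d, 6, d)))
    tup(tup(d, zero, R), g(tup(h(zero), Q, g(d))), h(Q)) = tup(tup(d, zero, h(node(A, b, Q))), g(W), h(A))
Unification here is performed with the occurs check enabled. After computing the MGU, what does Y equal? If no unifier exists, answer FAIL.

h(tup(h(zero), g(tup(b, zero, zero)), g(d)))

Decompose g/1: node(g(tup(b, zero, zero)), Y, X) = node(A, h(W), node(d, 6, d)).
Decompose node/3: g(tup(b, zero, zero)) = A,  Y = h(W),  X = node(d, 6, d).
Bind A := g(tup(b, zero, zero)); substituting into the one remaining equation that mentions A gives: tup(tup(d, zero, R), g(tup(h(zero), Q, g(d))), h(Q)) = tup(tup(d, zero, h(node(g(tup(b, zero, zero)), b, Q))), g(W), h(g(tup(b, zero, zero)))).
Bind Y := h(W); no other remaining equation mentions Y.
Bind X := node(d, 6, d); no other remaining equation mentions X.
Decompose tup/3: tup(d, zero, R) = tup(d, zero, h(node(g(tup(b, zero, zero)), b, Q))),  g(tup(h(zero), Q, g(d))) = g(W),  h(Q) = h(g(tup(b, zero, zero))).
Decompose tup/3: d = d,  zero = zero,  R = h(node(g(tup(b, zero, zero)), b, Q)).
Delete trivial equation d = d.
Delete trivial equation zero = zero.
Bind R := h(node(g(tup(b, zero, zero)), b, Q)); no other remaining equation mentions R.
Decompose g/1: tup(h(zero), Q, g(d)) = W.
Bind W := tup(h(zero), Q, g(d)); no other remaining equation mentions W. Substituting into the earlier binding gives Y := h(tup(h(zero), Q, g(d))).
Decompose h/1: Q = g(tup(b, zero, zero)).
Bind Q := g(tup(b, zero, zero)). Substituting into the earlier bindings gives Y := h(tup(h(zero), g(tup(b, zero, zero)), g(d))), R := h(node(g(tup(b, zero, zero)), b, g(tup(b, zero, zero)))), W := tup(h(zero), g(tup(b, zero, zero)), g(d)).
MGU = { A -> g(tup(b, zero, zero)), Y -> h(tup(h(zero), g(tup(b, zero, zero)), g(d))), X -> node(d, 6, d), R -> h(node(g(tup(b, zero, zero)), b, g(tup(b, zero, zero)))), W -> tup(h(zero), g(tup(b, zero, zero)), g(d)), Q -> g(tup(b, zero, zero)) }, so Y -> h(tup(h(zero), g(tup(b, zero, zero)), g(d))).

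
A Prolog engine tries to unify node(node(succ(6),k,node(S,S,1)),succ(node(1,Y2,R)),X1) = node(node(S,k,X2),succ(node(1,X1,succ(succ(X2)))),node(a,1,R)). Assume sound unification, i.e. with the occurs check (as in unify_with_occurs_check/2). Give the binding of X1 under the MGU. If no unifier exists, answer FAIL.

Decompose node/3: node(succ(6),k,node(S,S,1)) = node(S,k,X2),  succ(node(1,Y2,R)) = succ(node(1,X1,succ(succ(X2)))),  X1 = node(a,1,R).
Decompose node/3: succ(6) = S,  k = k,  node(S,S,1) = X2.
Bind S := succ(6); substituting into the one remaining equation that mentions S gives: node(succ(6),succ(6),1) = X2.
Delete trivial equation k = k.
Bind X2 := node(succ(6),succ(6),1); substituting into the one remaining equation that mentions X2 gives: succ(node(1,Y2,R)) = succ(node(1,X1,succ(succ(node(succ(6),succ(6),1))))).
Decompose succ/1: node(1,Y2,R) = node(1,X1,succ(succ(node(succ(6),succ(6),1)))).
Decompose node/3: 1 = 1,  Y2 = X1,  R = succ(succ(node(succ(6),succ(6),1))).
Delete trivial equation 1 = 1.
Bind Y2 := X1; no other remaining equation mentions Y2.
Bind R := succ(succ(node(succ(6),succ(6),1))); substituting into the remaining equation gives: X1 = node(a,1,succ(succ(node(succ(6),succ(6),1)))).
Bind X1 := node(a,1,succ(succ(node(succ(6),succ(6),1)))). Substituting into the earlier binding gives Y2 := node(a,1,succ(succ(node(succ(6),succ(6),1)))).
MGU = { S -> succ(6), X2 -> node(succ(6),succ(6),1), Y2 -> node(a,1,succ(succ(node(succ(6),succ(6),1)))), R -> succ(succ(node(succ(6),succ(6),1))), X1 -> node(a,1,succ(succ(node(succ(6),succ(6),1)))) }, so X1 -> node(a,1,succ(succ(node(succ(6),succ(6),1)))).

node(a,1,succ(succ(node(succ(6),succ(6),1))))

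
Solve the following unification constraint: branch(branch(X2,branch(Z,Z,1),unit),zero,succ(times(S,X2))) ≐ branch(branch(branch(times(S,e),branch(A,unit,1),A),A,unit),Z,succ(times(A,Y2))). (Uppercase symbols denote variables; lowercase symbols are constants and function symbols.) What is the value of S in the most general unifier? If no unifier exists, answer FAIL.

Decompose branch/3: branch(X2,branch(Z,Z,1),unit) ≐ branch(branch(times(S,e),branch(A,unit,1),A),A,unit),  zero ≐ Z,  succ(times(S,X2)) ≐ succ(times(A,Y2)).
Decompose branch/3: X2 ≐ branch(times(S,e),branch(A,unit,1),A),  branch(Z,Z,1) ≐ A,  unit ≐ unit.
Bind X2 := branch(times(S,e),branch(A,unit,1),A); substituting into the one remaining equation that mentions X2 gives: succ(times(S,branch(times(S,e),branch(A,unit,1),A))) ≐ succ(times(A,Y2)).
Bind A := branch(Z,Z,1); substituting into the one remaining equation that mentions A gives: succ(times(S,branch(times(S,e),branch(branch(Z,Z,1),unit,1),branch(Z,Z,1)))) ≐ succ(times(branch(Z,Z,1),Y2)). Substituting into the earlier binding gives X2 := branch(times(S,e),branch(branch(Z,Z,1),unit,1),branch(Z,Z,1)).
Delete trivial equation unit ≐ unit.
Bind Z := zero; substituting into the remaining equation gives: succ(times(S,branch(times(S,e),branch(branch(zero,zero,1),unit,1),branch(zero,zero,1)))) ≐ succ(times(branch(zero,zero,1),Y2)). Substituting into the earlier bindings gives X2 := branch(times(S,e),branch(branch(zero,zero,1),unit,1),branch(zero,zero,1)), A := branch(zero,zero,1).
Decompose succ/1: times(S,branch(times(S,e),branch(branch(zero,zero,1),unit,1),branch(zero,zero,1))) ≐ times(branch(zero,zero,1),Y2).
Decompose times/2: S ≐ branch(zero,zero,1),  branch(times(S,e),branch(branch(zero,zero,1),unit,1),branch(zero,zero,1)) ≐ Y2.
Bind S := branch(zero,zero,1); substituting into the remaining equation gives: branch(times(branch(zero,zero,1),e),branch(branch(zero,zero,1),unit,1),branch(zero,zero,1)) ≐ Y2. Substituting into the earlier binding gives X2 := branch(times(branch(zero,zero,1),e),branch(branch(zero,zero,1),unit,1),branch(zero,zero,1)).
Bind Y2 := branch(times(branch(zero,zero,1),e),branch(branch(zero,zero,1),unit,1),branch(zero,zero,1)).
MGU = { X2 ↦ branch(times(branch(zero,zero,1),e),branch(branch(zero,zero,1),unit,1),branch(zero,zero,1)), A ↦ branch(zero,zero,1), Z ↦ zero, S ↦ branch(zero,zero,1), Y2 ↦ branch(times(branch(zero,zero,1),e),branch(branch(zero,zero,1),unit,1),branch(zero,zero,1)) }, so S ↦ branch(zero,zero,1).

branch(zero,zero,1)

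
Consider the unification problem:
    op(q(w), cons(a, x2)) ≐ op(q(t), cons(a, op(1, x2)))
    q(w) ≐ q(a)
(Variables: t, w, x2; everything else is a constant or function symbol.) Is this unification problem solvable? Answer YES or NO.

Decompose op/2: q(w) ≐ q(t),  cons(a, x2) ≐ cons(a, op(1, x2)).
Decompose q/1: w ≐ t.
Bind w := t; substituting into the one remaining equation that mentions w gives: q(t) ≐ q(a).
Decompose cons/2: a ≐ a,  x2 ≐ op(1, x2).
Delete trivial equation a ≐ a.
Occurs check fails: x2 occurs in op(1, x2); the equation x2 ≐ op(1, x2) has no finite solution.

NO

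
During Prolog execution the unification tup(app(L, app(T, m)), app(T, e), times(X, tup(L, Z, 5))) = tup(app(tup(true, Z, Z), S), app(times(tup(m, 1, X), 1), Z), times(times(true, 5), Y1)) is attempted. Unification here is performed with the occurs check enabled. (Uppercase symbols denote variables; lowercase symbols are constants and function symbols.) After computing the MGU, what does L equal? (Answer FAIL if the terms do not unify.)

tup(true, e, e)

Decompose tup/3: app(L, app(T, m)) = app(tup(true, Z, Z), S),  app(T, e) = app(times(tup(m, 1, X), 1), Z),  times(X, tup(L, Z, 5)) = times(times(true, 5), Y1).
Decompose app/2: L = tup(true, Z, Z),  app(T, m) = S.
Bind L := tup(true, Z, Z); substituting into the one remaining equation that mentions L gives: times(X, tup(tup(true, Z, Z), Z, 5)) = times(times(true, 5), Y1).
Bind S := app(T, m); no other remaining equation mentions S.
Decompose app/2: T = times(tup(m, 1, X), 1),  e = Z.
Bind T := times(tup(m, 1, X), 1); no other remaining equation mentions T. Substituting into the earlier binding gives S := app(times(tup(m, 1, X), 1), m).
Bind Z := e; substituting into the remaining equation gives: times(X, tup(tup(true, e, e), e, 5)) = times(times(true, 5), Y1). Substituting into the earlier binding gives L := tup(true, e, e).
Decompose times/2: X = times(true, 5),  tup(tup(true, e, e), e, 5) = Y1.
Bind X := times(true, 5); no other remaining equation mentions X. Substituting into the earlier bindings gives S := app(times(tup(m, 1, times(true, 5)), 1), m), T := times(tup(m, 1, times(true, 5)), 1).
Bind Y1 := tup(tup(true, e, e), e, 5).
MGU = { L -> tup(true, e, e), S -> app(times(tup(m, 1, times(true, 5)), 1), m), T -> times(tup(m, 1, times(true, 5)), 1), Z -> e, X -> times(true, 5), Y1 -> tup(tup(true, e, e), e, 5) }, so L -> tup(true, e, e).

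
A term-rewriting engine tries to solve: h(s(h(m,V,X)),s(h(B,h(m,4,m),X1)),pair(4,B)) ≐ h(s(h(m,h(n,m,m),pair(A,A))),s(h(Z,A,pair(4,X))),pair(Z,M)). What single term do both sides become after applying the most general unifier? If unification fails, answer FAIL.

h(s(h(m,h(n,m,m),pair(h(m,4,m),h(m,4,m)))),s(h(4,h(m,4,m),pair(4,pair(h(m,4,m),h(m,4,m))))),pair(4,4))

Decompose h/3: s(h(m,V,X)) ≐ s(h(m,h(n,m,m),pair(A,A))),  s(h(B,h(m,4,m),X1)) ≐ s(h(Z,A,pair(4,X))),  pair(4,B) ≐ pair(Z,M).
Decompose s/1: h(m,V,X) ≐ h(m,h(n,m,m),pair(A,A)).
Decompose h/3: m ≐ m,  V ≐ h(n,m,m),  X ≐ pair(A,A).
Delete trivial equation m ≐ m.
Bind V := h(n,m,m); no other remaining equation mentions V.
Bind X := pair(A,A); substituting into the one remaining equation that mentions X gives: s(h(B,h(m,4,m),X1)) ≐ s(h(Z,A,pair(4,pair(A,A)))).
Decompose s/1: h(B,h(m,4,m),X1) ≐ h(Z,A,pair(4,pair(A,A))).
Decompose h/3: B ≐ Z,  h(m,4,m) ≐ A,  X1 ≐ pair(4,pair(A,A)).
Bind B := Z; substituting into the one remaining equation that mentions B gives: pair(4,Z) ≐ pair(Z,M).
Bind A := h(m,4,m); substituting into the one remaining equation that mentions A gives: X1 ≐ pair(4,pair(h(m,4,m),h(m,4,m))). Substituting into the earlier binding gives X := pair(h(m,4,m),h(m,4,m)).
Bind X1 := pair(4,pair(h(m,4,m),h(m,4,m))); no other remaining equation mentions X1.
Decompose pair/2: 4 ≐ Z,  Z ≐ M.
Bind Z := 4; substituting into the remaining equation gives: 4 ≐ M. Substituting into the earlier binding gives B := 4.
Bind M := 4.
Applying the MGU to either side gives h(s(h(m,h(n,m,m),pair(h(m,4,m),h(m,4,m)))),s(h(4,h(m,4,m),pair(4,pair(h(m,4,m),h(m,4,m))))),pair(4,4)).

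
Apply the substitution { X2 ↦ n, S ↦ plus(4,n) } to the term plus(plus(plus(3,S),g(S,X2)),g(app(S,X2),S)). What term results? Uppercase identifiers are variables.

plus(plus(plus(3,plus(4,n)),g(plus(4,n),n)),g(app(plus(4,n),n),plus(4,n)))

Replace each occurrence of X2 with n.
Replace each occurrence of S with plus(4,n).
Result: plus(plus(plus(3,plus(4,n)),g(plus(4,n),n)),g(app(plus(4,n),n),plus(4,n))).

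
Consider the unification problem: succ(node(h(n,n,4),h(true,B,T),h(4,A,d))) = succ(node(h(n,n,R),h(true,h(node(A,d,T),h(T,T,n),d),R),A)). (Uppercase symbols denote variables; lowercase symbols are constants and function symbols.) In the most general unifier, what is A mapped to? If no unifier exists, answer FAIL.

Decompose succ/1: node(h(n,n,4),h(true,B,T),h(4,A,d)) = node(h(n,n,R),h(true,h(node(A,d,T),h(T,T,n),d),R),A).
Decompose node/3: h(n,n,4) = h(n,n,R),  h(true,B,T) = h(true,h(node(A,d,T),h(T,T,n),d),R),  h(4,A,d) = A.
Decompose h/3: n = n,  n = n,  4 = R.
Delete trivial equation n = n.
Delete trivial equation n = n.
Bind R := 4; substituting into the one remaining equation that mentions R gives: h(true,B,T) = h(true,h(node(A,d,T),h(T,T,n),d),4).
Decompose h/3: true = true,  B = h(node(A,d,T),h(T,T,n),d),  T = 4.
Delete trivial equation true = true.
Bind B := h(node(A,d,T),h(T,T,n),d); no other remaining equation mentions B.
Bind T := 4; no other remaining equation mentions T. Substituting into the earlier binding gives B := h(node(A,d,4),h(4,4,n),d).
Occurs check fails: A occurs in h(4,A,d); the equation A = h(4,A,d) has no finite solution.

FAIL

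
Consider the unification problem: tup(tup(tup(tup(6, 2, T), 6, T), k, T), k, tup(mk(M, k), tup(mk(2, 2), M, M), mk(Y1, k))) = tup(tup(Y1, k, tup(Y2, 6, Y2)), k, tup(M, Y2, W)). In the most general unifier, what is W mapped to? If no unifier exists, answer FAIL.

Decompose tup/3: tup(tup(tup(6, 2, T), 6, T), k, T) = tup(Y1, k, tup(Y2, 6, Y2)),  k = k,  tup(mk(M, k), tup(mk(2, 2), M, M), mk(Y1, k)) = tup(M, Y2, W).
Decompose tup/3: tup(tup(6, 2, T), 6, T) = Y1,  k = k,  T = tup(Y2, 6, Y2).
Bind Y1 := tup(tup(6, 2, T), 6, T); substituting into the one remaining equation that mentions Y1 gives: tup(mk(M, k), tup(mk(2, 2), M, M), mk(tup(tup(6, 2, T), 6, T), k)) = tup(M, Y2, W).
Delete trivial equation k = k.
Bind T := tup(Y2, 6, Y2); substituting into the one remaining equation that mentions T gives: tup(mk(M, k), tup(mk(2, 2), M, M), mk(tup(tup(6, 2, tup(Y2, 6, Y2)), 6, tup(Y2, 6, Y2)), k)) = tup(M, Y2, W). Substituting into the earlier binding gives Y1 := tup(tup(6, 2, tup(Y2, 6, Y2)), 6, tup(Y2, 6, Y2)).
Delete trivial equation k = k.
Decompose tup/3: mk(M, k) = M,  tup(mk(2, 2), M, M) = Y2,  mk(tup(tup(6, 2, tup(Y2, 6, Y2)), 6, tup(Y2, 6, Y2)), k) = W.
Occurs check fails: M occurs in mk(M, k); the equation M = mk(M, k) has no finite solution.

FAIL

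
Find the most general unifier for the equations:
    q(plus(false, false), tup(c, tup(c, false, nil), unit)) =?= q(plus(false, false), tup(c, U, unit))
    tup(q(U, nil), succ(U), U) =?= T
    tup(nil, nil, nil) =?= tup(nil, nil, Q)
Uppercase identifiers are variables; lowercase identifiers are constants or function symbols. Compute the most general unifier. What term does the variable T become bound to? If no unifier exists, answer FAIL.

tup(q(tup(c, false, nil), nil), succ(tup(c, false, nil)), tup(c, false, nil))

Decompose q/2: plus(false, false) =?= plus(false, false),  tup(c, tup(c, false, nil), unit) =?= tup(c, U, unit).
Delete trivial equation plus(false, false) =?= plus(false, false).
Decompose tup/3: c =?= c,  tup(c, false, nil) =?= U,  unit =?= unit.
Delete trivial equation c =?= c.
Bind U := tup(c, false, nil); substituting into the one remaining equation that mentions U gives: tup(q(tup(c, false, nil), nil), succ(tup(c, false, nil)), tup(c, false, nil)) =?= T.
Delete trivial equation unit =?= unit.
Bind T := tup(q(tup(c, false, nil), nil), succ(tup(c, false, nil)), tup(c, false, nil)); no other remaining equation mentions T.
Decompose tup/3: nil =?= nil,  nil =?= nil,  nil =?= Q.
Delete trivial equation nil =?= nil.
Delete trivial equation nil =?= nil.
Bind Q := nil.
MGU = { U ↦ tup(c, false, nil), T ↦ tup(q(tup(c, false, nil), nil), succ(tup(c, false, nil)), tup(c, false, nil)), Q ↦ nil }, so T ↦ tup(q(tup(c, false, nil), nil), succ(tup(c, false, nil)), tup(c, false, nil)).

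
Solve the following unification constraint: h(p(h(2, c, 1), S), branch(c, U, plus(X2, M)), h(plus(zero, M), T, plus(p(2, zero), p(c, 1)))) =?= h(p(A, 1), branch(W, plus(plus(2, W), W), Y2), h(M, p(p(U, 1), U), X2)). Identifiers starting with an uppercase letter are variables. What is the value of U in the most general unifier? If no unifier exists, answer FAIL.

Decompose h/3: p(h(2, c, 1), S) =?= p(A, 1),  branch(c, U, plus(X2, M)) =?= branch(W, plus(plus(2, W), W), Y2),  h(plus(zero, M), T, plus(p(2, zero), p(c, 1))) =?= h(M, p(p(U, 1), U), X2).
Decompose p/2: h(2, c, 1) =?= A,  S =?= 1.
Bind A := h(2, c, 1); no other remaining equation mentions A.
Bind S := 1; no other remaining equation mentions S.
Decompose branch/3: c =?= W,  U =?= plus(plus(2, W), W),  plus(X2, M) =?= Y2.
Bind W := c; substituting into the one remaining equation that mentions W gives: U =?= plus(plus(2, c), c).
Bind U := plus(plus(2, c), c); substituting into the one remaining equation that mentions U gives: h(plus(zero, M), T, plus(p(2, zero), p(c, 1))) =?= h(M, p(p(plus(plus(2, c), c), 1), plus(plus(2, c), c)), X2).
Bind Y2 := plus(X2, M); no other remaining equation mentions Y2.
Decompose h/3: plus(zero, M) =?= M,  T =?= p(p(plus(plus(2, c), c), 1), plus(plus(2, c), c)),  plus(p(2, zero), p(c, 1)) =?= X2.
Occurs check fails: M occurs in plus(zero, M); the equation M =?= plus(zero, M) has no finite solution.

FAIL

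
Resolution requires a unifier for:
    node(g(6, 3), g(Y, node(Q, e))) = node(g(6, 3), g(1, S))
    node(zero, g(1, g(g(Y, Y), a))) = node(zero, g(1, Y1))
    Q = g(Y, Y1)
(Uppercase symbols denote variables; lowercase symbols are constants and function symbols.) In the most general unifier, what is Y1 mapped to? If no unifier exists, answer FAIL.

g(g(1, 1), a)

Decompose node/2: g(6, 3) = g(6, 3),  g(Y, node(Q, e)) = g(1, S).
Delete trivial equation g(6, 3) = g(6, 3).
Decompose g/2: Y = 1,  node(Q, e) = S.
Bind Y := 1; substituting into the 2 remaining equations that mention Y gives: node(zero, g(1, g(g(1, 1), a))) = node(zero, g(1, Y1)),  Q = g(1, Y1).
Bind S := node(Q, e); no other remaining equation mentions S.
Decompose node/2: zero = zero,  g(1, g(g(1, 1), a)) = g(1, Y1).
Delete trivial equation zero = zero.
Decompose g/2: 1 = 1,  g(g(1, 1), a) = Y1.
Delete trivial equation 1 = 1.
Bind Y1 := g(g(1, 1), a); substituting into the remaining equation gives: Q = g(1, g(g(1, 1), a)).
Bind Q := g(1, g(g(1, 1), a)). Substituting into the earlier binding gives S := node(g(1, g(g(1, 1), a)), e).
MGU = { Y -> 1, S -> node(g(1, g(g(1, 1), a)), e), Y1 -> g(g(1, 1), a), Q -> g(1, g(g(1, 1), a)) }, so Y1 -> g(g(1, 1), a).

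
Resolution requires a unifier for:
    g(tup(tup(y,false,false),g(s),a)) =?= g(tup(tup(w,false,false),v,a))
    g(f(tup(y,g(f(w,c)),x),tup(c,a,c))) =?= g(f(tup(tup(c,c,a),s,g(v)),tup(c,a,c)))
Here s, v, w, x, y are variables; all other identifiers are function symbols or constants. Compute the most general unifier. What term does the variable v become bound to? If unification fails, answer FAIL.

g(g(f(tup(c,c,a),c)))

Decompose g/1: tup(tup(y,false,false),g(s),a) =?= tup(tup(w,false,false),v,a).
Decompose tup/3: tup(y,false,false) =?= tup(w,false,false),  g(s) =?= v,  a =?= a.
Decompose tup/3: y =?= w,  false =?= false,  false =?= false.
Bind y := w; substituting into the one remaining equation that mentions y gives: g(f(tup(w,g(f(w,c)),x),tup(c,a,c))) =?= g(f(tup(tup(c,c,a),s,g(v)),tup(c,a,c))).
Delete trivial equation false =?= false.
Delete trivial equation false =?= false.
Bind v := g(s); substituting into the one remaining equation that mentions v gives: g(f(tup(w,g(f(w,c)),x),tup(c,a,c))) =?= g(f(tup(tup(c,c,a),s,g(g(s))),tup(c,a,c))).
Delete trivial equation a =?= a.
Decompose g/1: f(tup(w,g(f(w,c)),x),tup(c,a,c)) =?= f(tup(tup(c,c,a),s,g(g(s))),tup(c,a,c)).
Decompose f/2: tup(w,g(f(w,c)),x) =?= tup(tup(c,c,a),s,g(g(s))),  tup(c,a,c) =?= tup(c,a,c).
Decompose tup/3: w =?= tup(c,c,a),  g(f(w,c)) =?= s,  x =?= g(g(s)).
Bind w := tup(c,c,a); substituting into the one remaining equation that mentions w gives: g(f(tup(c,c,a),c)) =?= s. Substituting into the earlier binding gives y := tup(c,c,a).
Bind s := g(f(tup(c,c,a),c)); substituting into the one remaining equation that mentions s gives: x =?= g(g(g(f(tup(c,c,a),c)))). Substituting into the earlier binding gives v := g(g(f(tup(c,c,a),c))).
Bind x := g(g(g(f(tup(c,c,a),c)))); no other remaining equation mentions x.
Delete trivial equation tup(c,a,c) =?= tup(c,a,c).
MGU = { y := tup(c,c,a), v := g(g(f(tup(c,c,a),c))), w := tup(c,c,a), s := g(f(tup(c,c,a),c)), x := g(g(g(f(tup(c,c,a),c)))) }, so v := g(g(f(tup(c,c,a),c))).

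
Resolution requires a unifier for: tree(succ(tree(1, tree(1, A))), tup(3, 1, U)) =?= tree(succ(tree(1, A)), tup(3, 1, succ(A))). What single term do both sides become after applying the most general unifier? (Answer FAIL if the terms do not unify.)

FAIL

Decompose tree/2: succ(tree(1, tree(1, A))) =?= succ(tree(1, A)),  tup(3, 1, U) =?= tup(3, 1, succ(A)).
Decompose succ/1: tree(1, tree(1, A)) =?= tree(1, A).
Decompose tree/2: 1 =?= 1,  tree(1, A) =?= A.
Delete trivial equation 1 =?= 1.
Occurs check fails: A occurs in tree(1, A); the equation A =?= tree(1, A) has no finite solution.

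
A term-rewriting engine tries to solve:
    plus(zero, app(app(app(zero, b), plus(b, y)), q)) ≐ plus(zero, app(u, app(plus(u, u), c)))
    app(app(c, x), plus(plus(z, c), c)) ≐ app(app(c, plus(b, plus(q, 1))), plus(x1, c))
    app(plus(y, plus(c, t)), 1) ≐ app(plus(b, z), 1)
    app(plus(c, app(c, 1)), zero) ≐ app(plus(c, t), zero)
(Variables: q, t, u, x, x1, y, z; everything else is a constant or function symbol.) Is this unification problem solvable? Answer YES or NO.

YES

Decompose plus/2: zero ≐ zero,  app(app(app(zero, b), plus(b, y)), q) ≐ app(u, app(plus(u, u), c)).
Delete trivial equation zero ≐ zero.
Decompose app/2: app(app(zero, b), plus(b, y)) ≐ u,  q ≐ app(plus(u, u), c).
Bind u := app(app(zero, b), plus(b, y)); substituting into the one remaining equation that mentions u gives: q ≐ app(plus(app(app(zero, b), plus(b, y)), app(app(zero, b), plus(b, y))), c).
Bind q := app(plus(app(app(zero, b), plus(b, y)), app(app(zero, b), plus(b, y))), c); substituting into the one remaining equation that mentions q gives: app(app(c, x), plus(plus(z, c), c)) ≐ app(app(c, plus(b, plus(app(plus(app(app(zero, b), plus(b, y)), app(app(zero, b), plus(b, y))), c), 1))), plus(x1, c)).
Decompose app/2: app(c, x) ≐ app(c, plus(b, plus(app(plus(app(app(zero, b), plus(b, y)), app(app(zero, b), plus(b, y))), c), 1))),  plus(plus(z, c), c) ≐ plus(x1, c).
Decompose app/2: c ≐ c,  x ≐ plus(b, plus(app(plus(app(app(zero, b), plus(b, y)), app(app(zero, b), plus(b, y))), c), 1)).
Delete trivial equation c ≐ c.
Bind x := plus(b, plus(app(plus(app(app(zero, b), plus(b, y)), app(app(zero, b), plus(b, y))), c), 1)); no other remaining equation mentions x.
Decompose plus/2: plus(z, c) ≐ x1,  c ≐ c.
Bind x1 := plus(z, c); no other remaining equation mentions x1.
Delete trivial equation c ≐ c.
Decompose app/2: plus(y, plus(c, t)) ≐ plus(b, z),  1 ≐ 1.
Decompose plus/2: y ≐ b,  plus(c, t) ≐ z.
Bind y := b; no other remaining equation mentions y. Substituting into the earlier bindings gives u := app(app(zero, b), plus(b, b)), q := app(plus(app(app(zero, b), plus(b, b)), app(app(zero, b), plus(b, b))), c), x := plus(b, plus(app(plus(app(app(zero, b), plus(b, b)), app(app(zero, b), plus(b, b))), c), 1)).
Bind z := plus(c, t); no other remaining equation mentions z. Substituting into the earlier binding gives x1 := plus(plus(c, t), c).
Delete trivial equation 1 ≐ 1.
Decompose app/2: plus(c, app(c, 1)) ≐ plus(c, t),  zero ≐ zero.
Decompose plus/2: c ≐ c,  app(c, 1) ≐ t.
Delete trivial equation c ≐ c.
Bind t := app(c, 1); no other remaining equation mentions t. Substituting into the earlier bindings gives x1 := plus(plus(c, app(c, 1)), c), z := plus(c, app(c, 1)).
Delete trivial equation zero ≐ zero.
No equations remain and no clash or occurs-check failure arose, so a unifier exists.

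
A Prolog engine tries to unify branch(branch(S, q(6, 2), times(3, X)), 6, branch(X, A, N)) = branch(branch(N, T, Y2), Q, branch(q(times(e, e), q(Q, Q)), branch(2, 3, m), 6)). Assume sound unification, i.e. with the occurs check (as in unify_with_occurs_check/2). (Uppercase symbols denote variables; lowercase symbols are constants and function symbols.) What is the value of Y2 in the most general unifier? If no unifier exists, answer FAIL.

times(3, q(times(e, e), q(6, 6)))

Decompose branch/3: branch(S, q(6, 2), times(3, X)) = branch(N, T, Y2),  6 = Q,  branch(X, A, N) = branch(q(times(e, e), q(Q, Q)), branch(2, 3, m), 6).
Decompose branch/3: S = N,  q(6, 2) = T,  times(3, X) = Y2.
Bind S := N; no other remaining equation mentions S.
Bind T := q(6, 2); no other remaining equation mentions T.
Bind Y2 := times(3, X); no other remaining equation mentions Y2.
Bind Q := 6; substituting into the remaining equation gives: branch(X, A, N) = branch(q(times(e, e), q(6, 6)), branch(2, 3, m), 6).
Decompose branch/3: X = q(times(e, e), q(6, 6)),  A = branch(2, 3, m),  N = 6.
Bind X := q(times(e, e), q(6, 6)); no other remaining equation mentions X. Substituting into the earlier binding gives Y2 := times(3, q(times(e, e), q(6, 6))).
Bind A := branch(2, 3, m); no other remaining equation mentions A.
Bind N := 6. Substituting into the earlier binding gives S := 6.
MGU = { S = 6, T = q(6, 2), Y2 = times(3, q(times(e, e), q(6, 6))), Q = 6, X = q(times(e, e), q(6, 6)), A = branch(2, 3, m), N = 6 }, so Y2 = times(3, q(times(e, e), q(6, 6))).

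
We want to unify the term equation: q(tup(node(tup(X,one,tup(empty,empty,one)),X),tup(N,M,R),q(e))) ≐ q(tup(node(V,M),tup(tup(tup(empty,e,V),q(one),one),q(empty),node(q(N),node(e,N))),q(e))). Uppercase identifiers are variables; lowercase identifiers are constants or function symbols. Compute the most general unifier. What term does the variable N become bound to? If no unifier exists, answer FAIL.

tup(tup(empty,e,tup(q(empty),one,tup(empty,empty,one))),q(one),one)

Decompose q/1: tup(node(tup(X,one,tup(empty,empty,one)),X),tup(N,M,R),q(e)) ≐ tup(node(V,M),tup(tup(tup(empty,e,V),q(one),one),q(empty),node(q(N),node(e,N))),q(e)).
Decompose tup/3: node(tup(X,one,tup(empty,empty,one)),X) ≐ node(V,M),  tup(N,M,R) ≐ tup(tup(tup(empty,e,V),q(one),one),q(empty),node(q(N),node(e,N))),  q(e) ≐ q(e).
Decompose node/2: tup(X,one,tup(empty,empty,one)) ≐ V,  X ≐ M.
Bind V := tup(X,one,tup(empty,empty,one)); substituting into the one remaining equation that mentions V gives: tup(N,M,R) ≐ tup(tup(tup(empty,e,tup(X,one,tup(empty,empty,one))),q(one),one),q(empty),node(q(N),node(e,N))).
Bind X := M; substituting into the one remaining equation that mentions X gives: tup(N,M,R) ≐ tup(tup(tup(empty,e,tup(M,one,tup(empty,empty,one))),q(one),one),q(empty),node(q(N),node(e,N))). Substituting into the earlier binding gives V := tup(M,one,tup(empty,empty,one)).
Decompose tup/3: N ≐ tup(tup(empty,e,tup(M,one,tup(empty,empty,one))),q(one),one),  M ≐ q(empty),  R ≐ node(q(N),node(e,N)).
Bind N := tup(tup(empty,e,tup(M,one,tup(empty,empty,one))),q(one),one); substituting into the one remaining equation that mentions N gives: R ≐ node(q(tup(tup(empty,e,tup(M,one,tup(empty,empty,one))),q(one),one)),node(e,tup(tup(empty,e,tup(M,one,tup(empty,empty,one))),q(one),one))).
Bind M := q(empty); substituting into the one remaining equation that mentions M gives: R ≐ node(q(tup(tup(empty,e,tup(q(empty),one,tup(empty,empty,one))),q(one),one)),node(e,tup(tup(empty,e,tup(q(empty),one,tup(empty,empty,one))),q(one),one))). Substituting into the earlier bindings gives V := tup(q(empty),one,tup(empty,empty,one)), X := q(empty), N := tup(tup(empty,e,tup(q(empty),one,tup(empty,empty,one))),q(one),one).
Bind R := node(q(tup(tup(empty,e,tup(q(empty),one,tup(empty,empty,one))),q(one),one)),node(e,tup(tup(empty,e,tup(q(empty),one,tup(empty,empty,one))),q(one),one))); no other remaining equation mentions R.
Delete trivial equation q(e) ≐ q(e).
MGU = { V := tup(q(empty),one,tup(empty,empty,one)), X := q(empty), N := tup(tup(empty,e,tup(q(empty),one,tup(empty,empty,one))),q(one),one), M := q(empty), R := node(q(tup(tup(empty,e,tup(q(empty),one,tup(empty,empty,one))),q(one),one)),node(e,tup(tup(empty,e,tup(q(empty),one,tup(empty,empty,one))),q(one),one))) }, so N := tup(tup(empty,e,tup(q(empty),one,tup(empty,empty,one))),q(one),one).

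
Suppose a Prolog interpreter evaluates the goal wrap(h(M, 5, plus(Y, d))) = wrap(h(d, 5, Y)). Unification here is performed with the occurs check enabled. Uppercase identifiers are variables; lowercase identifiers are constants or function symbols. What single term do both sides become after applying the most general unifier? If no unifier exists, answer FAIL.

FAIL

Decompose wrap/1: h(M, 5, plus(Y, d)) = h(d, 5, Y).
Decompose h/3: M = d,  5 = 5,  plus(Y, d) = Y.
Bind M := d; no other remaining equation mentions M.
Delete trivial equation 5 = 5.
Occurs check fails: Y occurs in plus(Y, d); the equation Y = plus(Y, d) has no finite solution.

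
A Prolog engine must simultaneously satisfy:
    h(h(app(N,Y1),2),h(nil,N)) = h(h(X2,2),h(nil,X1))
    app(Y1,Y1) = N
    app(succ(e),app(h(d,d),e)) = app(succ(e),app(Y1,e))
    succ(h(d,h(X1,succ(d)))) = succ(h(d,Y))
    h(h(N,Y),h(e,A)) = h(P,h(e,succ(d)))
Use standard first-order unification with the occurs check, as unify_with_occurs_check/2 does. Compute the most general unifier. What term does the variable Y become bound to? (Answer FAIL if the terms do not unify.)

h(app(h(d,d),h(d,d)),succ(d))

Decompose h/2: h(app(N,Y1),2) = h(X2,2),  h(nil,N) = h(nil,X1).
Decompose h/2: app(N,Y1) = X2,  2 = 2.
Bind X2 := app(N,Y1); no other remaining equation mentions X2.
Delete trivial equation 2 = 2.
Decompose h/2: nil = nil,  N = X1.
Delete trivial equation nil = nil.
Bind N := X1; substituting into the 2 remaining equations that mention N gives: app(Y1,Y1) = X1,  h(h(X1,Y),h(e,A)) = h(P,h(e,succ(d))). Substituting into the earlier binding gives X2 := app(X1,Y1).
Bind X1 := app(Y1,Y1); substituting into the 2 remaining equations that mention X1 gives: succ(h(d,h(app(Y1,Y1),succ(d)))) = succ(h(d,Y)),  h(h(app(Y1,Y1),Y),h(e,A)) = h(P,h(e,succ(d))). Substituting into the earlier bindings gives X2 := app(app(Y1,Y1),Y1), N := app(Y1,Y1).
Decompose app/2: succ(e) = succ(e),  app(h(d,d),e) = app(Y1,e).
Delete trivial equation succ(e) = succ(e).
Decompose app/2: h(d,d) = Y1,  e = e.
Bind Y1 := h(d,d); substituting into the 2 remaining equations that mention Y1 gives: succ(h(d,h(app(h(d,d),h(d,d)),succ(d)))) = succ(h(d,Y)),  h(h(app(h(d,d),h(d,d)),Y),h(e,A)) = h(P,h(e,succ(d))). Substituting into the earlier bindings gives X2 := app(app(h(d,d),h(d,d)),h(d,d)), N := app(h(d,d),h(d,d)), X1 := app(h(d,d),h(d,d)).
Delete trivial equation e = e.
Decompose succ/1: h(d,h(app(h(d,d),h(d,d)),succ(d))) = h(d,Y).
Decompose h/2: d = d,  h(app(h(d,d),h(d,d)),succ(d)) = Y.
Delete trivial equation d = d.
Bind Y := h(app(h(d,d),h(d,d)),succ(d)); substituting into the remaining equation gives: h(h(app(h(d,d),h(d,d)),h(app(h(d,d),h(d,d)),succ(d))),h(e,A)) = h(P,h(e,succ(d))).
Decompose h/2: h(app(h(d,d),h(d,d)),h(app(h(d,d),h(d,d)),succ(d))) = P,  h(e,A) = h(e,succ(d)).
Bind P := h(app(h(d,d),h(d,d)),h(app(h(d,d),h(d,d)),succ(d))); no other remaining equation mentions P.
Decompose h/2: e = e,  A = succ(d).
Delete trivial equation e = e.
Bind A := succ(d).
MGU = { X2 = app(app(h(d,d),h(d,d)),h(d,d)), N = app(h(d,d),h(d,d)), X1 = app(h(d,d),h(d,d)), Y1 = h(d,d), Y = h(app(h(d,d),h(d,d)),succ(d)), P = h(app(h(d,d),h(d,d)),h(app(h(d,d),h(d,d)),succ(d))), A = succ(d) }, so Y = h(app(h(d,d),h(d,d)),succ(d)).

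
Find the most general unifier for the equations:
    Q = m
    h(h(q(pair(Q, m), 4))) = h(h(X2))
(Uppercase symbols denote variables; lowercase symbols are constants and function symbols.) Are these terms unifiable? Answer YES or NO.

Bind Q := m; substituting into the remaining equation gives: h(h(q(pair(m, m), 4))) = h(h(X2)).
Decompose h/1: h(q(pair(m, m), 4)) = h(X2).
Decompose h/1: q(pair(m, m), 4) = X2.
Bind X2 := q(pair(m, m), 4).
No equations remain and no clash or occurs-check failure arose, so a unifier exists.

YES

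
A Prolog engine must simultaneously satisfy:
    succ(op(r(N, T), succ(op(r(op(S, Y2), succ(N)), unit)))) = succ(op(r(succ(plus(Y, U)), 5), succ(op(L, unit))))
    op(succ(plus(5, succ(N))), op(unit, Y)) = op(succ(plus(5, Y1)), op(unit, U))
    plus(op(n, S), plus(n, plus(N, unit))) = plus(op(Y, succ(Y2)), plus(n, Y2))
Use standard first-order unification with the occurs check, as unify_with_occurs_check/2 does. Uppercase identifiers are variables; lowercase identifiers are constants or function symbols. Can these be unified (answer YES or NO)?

Decompose succ/1: op(r(N, T), succ(op(r(op(S, Y2), succ(N)), unit))) = op(r(succ(plus(Y, U)), 5), succ(op(L, unit))).
Decompose op/2: r(N, T) = r(succ(plus(Y, U)), 5),  succ(op(r(op(S, Y2), succ(N)), unit)) = succ(op(L, unit)).
Decompose r/2: N = succ(plus(Y, U)),  T = 5.
Bind N := succ(plus(Y, U)); substituting into the 3 remaining equations that mention N gives: succ(op(r(op(S, Y2), succ(succ(plus(Y, U)))), unit)) = succ(op(L, unit)),  op(succ(plus(5, succ(succ(plus(Y, U))))), op(unit, Y)) = op(succ(plus(5, Y1)), op(unit, U)),  plus(op(n, S), plus(n, plus(succ(plus(Y, U)), unit))) = plus(op(Y, succ(Y2)), plus(n, Y2)).
Bind T := 5; no other remaining equation mentions T.
Decompose succ/1: op(r(op(S, Y2), succ(succ(plus(Y, U)))), unit) = op(L, unit).
Decompose op/2: r(op(S, Y2), succ(succ(plus(Y, U)))) = L,  unit = unit.
Bind L := r(op(S, Y2), succ(succ(plus(Y, U)))); no other remaining equation mentions L.
Delete trivial equation unit = unit.
Decompose op/2: succ(plus(5, succ(succ(plus(Y, U))))) = succ(plus(5, Y1)),  op(unit, Y) = op(unit, U).
Decompose succ/1: plus(5, succ(succ(plus(Y, U)))) = plus(5, Y1).
Decompose plus/2: 5 = 5,  succ(succ(plus(Y, U))) = Y1.
Delete trivial equation 5 = 5.
Bind Y1 := succ(succ(plus(Y, U))); no other remaining equation mentions Y1.
Decompose op/2: unit = unit,  Y = U.
Delete trivial equation unit = unit.
Bind Y := U; substituting into the remaining equation gives: plus(op(n, S), plus(n, plus(succ(plus(U, U)), unit))) = plus(op(U, succ(Y2)), plus(n, Y2)). Substituting into the earlier bindings gives N := succ(plus(U, U)), L := r(op(S, Y2), succ(succ(plus(U, U)))), Y1 := succ(succ(plus(U, U))).
Decompose plus/2: op(n, S) = op(U, succ(Y2)),  plus(n, plus(succ(plus(U, U)), unit)) = plus(n, Y2).
Decompose op/2: n = U,  S = succ(Y2).
Bind U := n; substituting into the one remaining equation that mentions U gives: plus(n, plus(succ(plus(n, n)), unit)) = plus(n, Y2). Substituting into the earlier bindings gives N := succ(plus(n, n)), L := r(op(S, Y2), succ(succ(plus(n, n)))), Y1 := succ(succ(plus(n, n))), Y := n.
Bind S := succ(Y2); no other remaining equation mentions S. Substituting into the earlier binding gives L := r(op(succ(Y2), Y2), succ(succ(plus(n, n)))).
Decompose plus/2: n = n,  plus(succ(plus(n, n)), unit) = Y2.
Delete trivial equation n = n.
Bind Y2 := plus(succ(plus(n, n)), unit). Substituting into the earlier bindings gives L := r(op(succ(plus(succ(plus(n, n)), unit)), plus(succ(plus(n, n)), unit)), succ(succ(plus(n, n)))), S := succ(plus(succ(plus(n, n)), unit)).
No equations remain and no clash or occurs-check failure arose, so a unifier exists.

YES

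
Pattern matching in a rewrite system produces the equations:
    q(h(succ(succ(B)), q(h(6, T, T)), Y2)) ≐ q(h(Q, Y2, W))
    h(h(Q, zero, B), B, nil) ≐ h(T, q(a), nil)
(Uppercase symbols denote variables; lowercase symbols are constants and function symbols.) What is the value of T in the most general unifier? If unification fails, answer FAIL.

h(succ(succ(q(a))), zero, q(a))

Decompose q/1: h(succ(succ(B)), q(h(6, T, T)), Y2) ≐ h(Q, Y2, W).
Decompose h/3: succ(succ(B)) ≐ Q,  q(h(6, T, T)) ≐ Y2,  Y2 ≐ W.
Bind Q := succ(succ(B)); substituting into the one remaining equation that mentions Q gives: h(h(succ(succ(B)), zero, B), B, nil) ≐ h(T, q(a), nil).
Bind Y2 := q(h(6, T, T)); substituting into the one remaining equation that mentions Y2 gives: q(h(6, T, T)) ≐ W.
Bind W := q(h(6, T, T)); no other remaining equation mentions W.
Decompose h/3: h(succ(succ(B)), zero, B) ≐ T,  B ≐ q(a),  nil ≐ nil.
Bind T := h(succ(succ(B)), zero, B); no other remaining equation mentions T. Substituting into the earlier bindings gives Y2 := q(h(6, h(succ(succ(B)), zero, B), h(succ(succ(B)), zero, B))), W := q(h(6, h(succ(succ(B)), zero, B), h(succ(succ(B)), zero, B))).
Bind B := q(a); no other remaining equation mentions B. Substituting into the earlier bindings gives Q := succ(succ(q(a))), Y2 := q(h(6, h(succ(succ(q(a))), zero, q(a)), h(succ(succ(q(a))), zero, q(a)))), W := q(h(6, h(succ(succ(q(a))), zero, q(a)), h(succ(succ(q(a))), zero, q(a)))), T := h(succ(succ(q(a))), zero, q(a)).
Delete trivial equation nil ≐ nil.
MGU = { Q -> succ(succ(q(a))), Y2 -> q(h(6, h(succ(succ(q(a))), zero, q(a)), h(succ(succ(q(a))), zero, q(a)))), W -> q(h(6, h(succ(succ(q(a))), zero, q(a)), h(succ(succ(q(a))), zero, q(a)))), T -> h(succ(succ(q(a))), zero, q(a)), B -> q(a) }, so T -> h(succ(succ(q(a))), zero, q(a)).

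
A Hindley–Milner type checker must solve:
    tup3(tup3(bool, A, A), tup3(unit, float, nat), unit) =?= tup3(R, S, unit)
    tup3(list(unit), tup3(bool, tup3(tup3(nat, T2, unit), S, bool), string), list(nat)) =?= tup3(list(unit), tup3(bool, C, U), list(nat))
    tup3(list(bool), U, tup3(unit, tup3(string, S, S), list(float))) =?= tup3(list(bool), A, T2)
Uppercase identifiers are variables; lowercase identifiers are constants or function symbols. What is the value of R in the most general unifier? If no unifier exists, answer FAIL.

tup3(bool, string, string)

Decompose tup3/3: tup3(bool, A, A) =?= R,  tup3(unit, float, nat) =?= S,  unit =?= unit.
Bind R := tup3(bool, A, A); no other remaining equation mentions R.
Bind S := tup3(unit, float, nat); substituting into the 2 remaining equations that mention S gives: tup3(list(unit), tup3(bool, tup3(tup3(nat, T2, unit), tup3(unit, float, nat), bool), string), list(nat)) =?= tup3(list(unit), tup3(bool, C, U), list(nat)),  tup3(list(bool), U, tup3(unit, tup3(string, tup3(unit, float, nat), tup3(unit, float, nat)), list(float))) =?= tup3(list(bool), A, T2).
Delete trivial equation unit =?= unit.
Decompose tup3/3: list(unit) =?= list(unit),  tup3(bool, tup3(tup3(nat, T2, unit), tup3(unit, float, nat), bool), string) =?= tup3(bool, C, U),  list(nat) =?= list(nat).
Delete trivial equation list(unit) =?= list(unit).
Decompose tup3/3: bool =?= bool,  tup3(tup3(nat, T2, unit), tup3(unit, float, nat), bool) =?= C,  string =?= U.
Delete trivial equation bool =?= bool.
Bind C := tup3(tup3(nat, T2, unit), tup3(unit, float, nat), bool); no other remaining equation mentions C.
Bind U := string; substituting into the one remaining equation that mentions U gives: tup3(list(bool), string, tup3(unit, tup3(string, tup3(unit, float, nat), tup3(unit, float, nat)), list(float))) =?= tup3(list(bool), A, T2).
Delete trivial equation list(nat) =?= list(nat).
Decompose tup3/3: list(bool) =?= list(bool),  string =?= A,  tup3(unit, tup3(string, tup3(unit, float, nat), tup3(unit, float, nat)), list(float)) =?= T2.
Delete trivial equation list(bool) =?= list(bool).
Bind A := string; no other remaining equation mentions A. Substituting into the earlier binding gives R := tup3(bool, string, string).
Bind T2 := tup3(unit, tup3(string, tup3(unit, float, nat), tup3(unit, float, nat)), list(float)). Substituting into the earlier binding gives C := tup3(tup3(nat, tup3(unit, tup3(string, tup3(unit, float, nat), tup3(unit, float, nat)), list(float)), unit), tup3(unit, float, nat), bool).
MGU = { R -> tup3(bool, string, string), S -> tup3(unit, float, nat), C -> tup3(tup3(nat, tup3(unit, tup3(string, tup3(unit, float, nat), tup3(unit, float, nat)), list(float)), unit), tup3(unit, float, nat), bool), U -> string, A -> string, T2 -> tup3(unit, tup3(string, tup3(unit, float, nat), tup3(unit, float, nat)), list(float)) }, so R -> tup3(bool, string, string).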